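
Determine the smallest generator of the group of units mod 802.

φ(802) = φ(2)·φ(401) = 1·400 = 400 = 2^4 · 5^2.
Test candidates g = 2, 3, … against the prime factors q ∈ {2, 5} of φ(802): g is a generator iff g^(400/q) ≢ 1 for every such q.
g = 2: gcd(2, 802) = 2 > 1, not a unit — skip.
g = 3: 3^200 ≡ 801; 3^80 ≡ 473 — none is 1, so 3 is a primitive root.
So 3 is the smallest generator of (Z/802Z)^×.

3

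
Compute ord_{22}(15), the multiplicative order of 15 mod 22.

The order of 15 must divide φ(22) = φ(2)·φ(11) = 1·10 = 10 = 2 · 5.
Divisors of 10: 1, 2, 5, 10.
Check 15^d mod 22 for each divisor in increasing order:
15^1 ≡ 15 (mod 22)
15^2 ≡ 5 (mod 22)
15^5 ≡ 1 (mod 22) ✓
So ord_22(15) = 5.

5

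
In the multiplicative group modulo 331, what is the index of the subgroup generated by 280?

10

ord(280) | φ(331) = 331 − 1 = 330 = 2 · 3 · 5 · 11.
Divisors of 330: 1, 2, 3, 5, 6, 10, 11, 15, 22, 30, 33, 55, 66, 110, 165, 330.
Evaluate successive powers at the divisors of 330:
280^1 ≡ 280 (mod 331)
280^2 ≡ 284 (mod 331)
280^3 ≡ 80 (mod 331)
280^5 ≡ 212 (mod 331)
280^6 ≡ 111 (mod 331)
280^10 ≡ 259 (mod 331)
280^11 ≡ 31 (mod 331)
280^15 ≡ 293 (mod 331)
280^22 ≡ 299 (mod 331)
280^30 ≡ 120 (mod 331)
280^33 ≡ 1 (mod 331) ✓
Thus |⟨280⟩| = ord(280) = 33.
Index = |(Z/331Z)^×| / |⟨280⟩| = 330 / 33 = 10.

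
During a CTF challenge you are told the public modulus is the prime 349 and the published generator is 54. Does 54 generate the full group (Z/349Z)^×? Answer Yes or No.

φ(349) = 349 − 1 = 348 = 2^2 · 3 · 29.
An element g generates (Z/349Z)^× iff g^(348/q) ≢ 1 (mod 349) for each prime q ∈ {2, 3, 29}.
54^174 ≡ 348 (mod 349)  [q = 2: ≢ 1 ✓]
54^116 ≡ 226 (mod 349)  [q = 3: ≢ 1 ✓]
54^12 ≡ 322 (mod 349)  [q = 29: ≢ 1 ✓]
None equal 1, so ord_349(54) = 348: 54 is a primitive root.

Yes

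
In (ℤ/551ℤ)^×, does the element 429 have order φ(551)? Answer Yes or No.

No

551 = 19 · 29 is a product of two distinct odd primes, so (Z/551Z)^× ≅ (Z/19Z)^× × (Z/29Z)^× is not cyclic.
No primitive root modulo 551 exists; in particular 429 is not one.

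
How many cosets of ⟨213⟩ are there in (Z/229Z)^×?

6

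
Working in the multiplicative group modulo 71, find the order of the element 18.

35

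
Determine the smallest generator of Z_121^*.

2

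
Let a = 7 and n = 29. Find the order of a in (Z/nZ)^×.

7

ord(7) | φ(29) = 29 − 1 = 28 = 2^2 · 7.
Divisors of 28: 1, 2, 4, 7, 14, 28.
Check 7^d mod 29 for each divisor in increasing order:
7^1 ≡ 7 (mod 29)
7^2 ≡ 20 (mod 29)
7^4 ≡ 23 (mod 29)
7^7 ≡ 1 (mod 29) ✓
So ord_29(7) = 7.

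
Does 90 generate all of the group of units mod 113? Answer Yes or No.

Yes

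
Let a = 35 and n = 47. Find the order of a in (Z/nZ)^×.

46

The order of 35 must divide φ(47) = 47 − 1 = 46 = 2 · 23.
Divisors of 46: 1, 2, 23, 46.
Evaluate successive powers at the divisors of 46:
35^1 ≡ 35 (mod 47)
35^2 ≡ 3 (mod 47)
35^23 ≡ 46 (mod 47)
35^46 ≡ 1 (mod 47) ✓
Therefore the multiplicative order of 35 modulo 47 is 46.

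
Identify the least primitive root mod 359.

φ(359) = 359 − 1 = 358 = 2 · 179.
g is a primitive root iff g^(358/q) ≢ 1 (mod 359) for each prime q ∈ {2, 179}.
g = 2: 2^179 ≡ 1 — hits 1, so not a primitive root.
g = 3: 3^179 ≡ 1 — hits 1, so not a primitive root.
g = 4: 4^179 ≡ 1 — hits 1, so not a primitive root.
g = 5: 5^179 ≡ 1 — hits 1, so not a primitive root.
g = 6: 6^179 ≡ 1 — hits 1, so not a primitive root.
g = 7: 7^179 ≡ 358; 7^2 ≡ 49 — none is 1, so 7 is a primitive root.
So 7 is the smallest generator of (Z/359Z)^×.

7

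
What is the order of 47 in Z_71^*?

70

By Lagrange's theorem, ord_71(47) divides φ(71) = 71 − 1 = 70 = 2 · 5 · 7.
Divisors of 70: 1, 2, 5, 7, 10, 14, 35, 70.
Test each divisor d:
47^1 ≡ 47 (mod 71)
47^2 ≡ 8 (mod 71)
47^5 ≡ 26 (mod 71)
47^7 ≡ 66 (mod 71)
47^10 ≡ 37 (mod 71)
47^14 ≡ 25 (mod 71)
47^35 ≡ 70 (mod 71)
47^70 ≡ 1 (mod 71) ✓
Hence ord(47) = 70.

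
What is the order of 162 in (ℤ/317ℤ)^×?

ord(162) | φ(317) = 317 − 1 = 316 = 2^2 · 79.
Divisors of 316: 1, 2, 4, 79, 158, 316.
Check 162^d mod 317 for each divisor in increasing order:
162^1 ≡ 162 (mod 317)
162^2 ≡ 250 (mod 317)
162^4 ≡ 51 (mod 317)
162^79 ≡ 203 (mod 317)
162^158 ≡ 316 (mod 317)
162^316 ≡ 1 (mod 317) ✓
Hence ord(162) = 316.

316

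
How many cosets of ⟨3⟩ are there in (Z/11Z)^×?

2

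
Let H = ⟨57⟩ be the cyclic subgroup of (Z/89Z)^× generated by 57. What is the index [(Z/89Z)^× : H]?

4

By Lagrange's theorem, ord_89(57) divides φ(89) = 89 − 1 = 88 = 2^3 · 11.
Divisors of 88: 1, 2, 4, 8, 11, 22, 44, 88.
Test each divisor d:
57^1 ≡ 57 (mod 89)
57^2 ≡ 45 (mod 89)
57^4 ≡ 67 (mod 89)
57^8 ≡ 39 (mod 89)
57^11 ≡ 88 (mod 89)
57^22 ≡ 1 (mod 89) ✓
Thus |⟨57⟩| = ord(57) = 22.
[(Z/89Z)^× : ⟨57⟩] = 88/22 = 4.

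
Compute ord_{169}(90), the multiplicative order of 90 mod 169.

The order of 90 must divide φ(169) = φ(13^2) = 13·(13−1) = 156 = 2^2 · 3 · 13.
Divisors of 156: 1, 2, 3, 4, 6, 12, 13, 26, 39, 52, 78, 156.
Check 90^d mod 169 for each divisor in increasing order:
90^1 ≡ 90 (mod 169)
90^2 ≡ 157 (mod 169)
90^3 ≡ 103 (mod 169)
90^4 ≡ 144 (mod 169)
90^6 ≡ 131 (mod 169)
90^12 ≡ 92 (mod 169)
90^13 ≡ 168 (mod 169)
90^26 ≡ 1 (mod 169) ✓
Hence ord(90) = 26.

26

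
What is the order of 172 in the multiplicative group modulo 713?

ord(172) | φ(713) = φ(23·31) = (23−1)·(31−1) = 22·30 = 660 = 2^2 · 3 · 5 · 11.
Divisors of 660: 1, 2, 3, 4, 5, 6, 10, 11, 12, 15, 20, 22, 30, 33, 44, 55, 60, 66, 110, 132, 165, 220, 330, 660.
Test each divisor d:
172^1 ≡ 172 (mod 713)
172^2 ≡ 351 (mod 713)
172^3 ≡ 480 (mod 713)
172^4 ≡ 565 (mod 713)
172^5 ≡ 212 (mod 713)
172^6 ≡ 101 (mod 713)
172^10 ≡ 25 (mod 713)
172^11 ≡ 22 (mod 713)
172^12 ≡ 219 (mod 713)
172^15 ≡ 309 (mod 713)
172^20 ≡ 625 (mod 713)
172^22 ≡ 484 (mod 713)
172^30 ≡ 652 (mod 713)
172^33 ≡ 666 (mod 713)
172^44 ≡ 392 (mod 713)
172^55 ≡ 68 (mod 713)
172^60 ≡ 156 (mod 713)
172^66 ≡ 70 (mod 713)
172^110 ≡ 346 (mod 713)
172^132 ≡ 622 (mod 713)
172^165 ≡ 712 (mod 713)
172^220 ≡ 645 (mod 713)
172^330 ≡ 1 (mod 713) ✓
So ord_713(172) = 330.

330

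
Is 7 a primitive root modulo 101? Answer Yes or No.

φ(101) = 101 − 1 = 100 = 2^2 · 5^2.
Test 7^(100/q) mod 101 for each prime factor q of 100:
7^50 ≡ 100 (mod 101)  [q = 2: ≢ 1 ✓]
7^20 ≡ 84 (mod 101)  [q = 5: ≢ 1 ✓]
Every test exponent gives a nontrivial residue, hence 7 generates the full group.

Yes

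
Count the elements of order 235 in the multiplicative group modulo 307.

0

φ(307) = 307 − 1 = 306 = 2 · 3^2 · 17.
Since (Z/307Z)^× is cyclic of order 306, the number of elements of order d is φ(d) when d | 306 and 0 otherwise.
235 does not divide 306, so no element of (Z/307Z)^× has order 235.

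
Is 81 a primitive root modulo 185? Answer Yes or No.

No

185 = 5 · 37 is a product of two distinct odd primes, so (Z/185Z)^× ≅ (Z/5Z)^× × (Z/37Z)^× is not cyclic.
No primitive root modulo 185 exists; in particular 81 is not one.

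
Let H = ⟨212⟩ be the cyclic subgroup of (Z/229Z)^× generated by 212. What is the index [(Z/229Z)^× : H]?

By Lagrange's theorem, ord_229(212) divides φ(229) = 229 − 1 = 228 = 2^2 · 3 · 19.
Divisors of 228: 1, 2, 3, 4, 6, 12, 19, 38, 57, 76, 114, 228.
Check 212^d mod 229 for each divisor in increasing order:
212^1 ≡ 212
212^2 ≡ 60
212^3 ≡ 125
212^4 ≡ 165
212^6 ≡ 53
212^12 ≡ 61
212^19 ≡ 228
212^38 ≡ 1
The order of 212 is 38, so the subgroup it generates has 38 elements.
Index = |(Z/229Z)^×| / |⟨212⟩| = 228 / 38 = 6.

6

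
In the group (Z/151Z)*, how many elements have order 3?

φ(151) = 151 − 1 = 150 = 2 · 3 · 5^2.
Since (Z/151Z)^× is cyclic of order 150, the number of elements of order d is φ(d) when d | 150 and 0 otherwise.
3 | 150, and φ(3) = 3 − 1 = 2.

2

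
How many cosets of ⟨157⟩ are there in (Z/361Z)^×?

ord(157) | φ(361) = φ(19^2) = 19·(19−1) = 342 = 2 · 3^2 · 19.
Divisors of 342: 1, 2, 3, 6, 9, 18, 19, 38, 57, 114, 171, 342.
Check 157^d mod 361 for each divisor in increasing order:
157^1 ≡ 157 (mod 361)
157^2 ≡ 101 (mod 361)
157^3 ≡ 334 (mod 361)
157^6 ≡ 7 (mod 361)
157^9 ≡ 172 (mod 361)
157^18 ≡ 343 (mod 361)
157^19 ≡ 62 (mod 361)
157^38 ≡ 234 (mod 361)
157^57 ≡ 68 (mod 361)
157^114 ≡ 292 (mod 361)
157^171 ≡ 1 (mod 361) ✓
Thus |⟨157⟩| = ord(157) = 171.
The index is φ(361) / ord(157) = 342 / 171 = 2.

2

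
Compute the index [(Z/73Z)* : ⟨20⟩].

By Lagrange's theorem, ord_73(20) divides φ(73) = 73 − 1 = 72 = 2^3 · 3^2.
Divisors of 72: 1, 2, 3, 4, 6, 8, 9, 12, 18, 24, 36, 72.
Evaluate successive powers at the divisors of 72:
20^1 ≡ 20 (mod 73)
20^2 ≡ 35 (mod 73)
20^3 ≡ 43 (mod 73)
20^4 ≡ 57 (mod 73)
20^6 ≡ 24 (mod 73)
20^8 ≡ 37 (mod 73)
20^9 ≡ 10 (mod 73)
20^12 ≡ 65 (mod 73)
20^18 ≡ 27 (mod 73)
20^24 ≡ 64 (mod 73)
20^36 ≡ 72 (mod 73)
20^72 ≡ 1 (mod 73) ✓
The order of 20 is 72, so the subgroup it generates has 72 elements.
Index = |(Z/73Z)^×| / |⟨20⟩| = 72 / 72 = 1.

1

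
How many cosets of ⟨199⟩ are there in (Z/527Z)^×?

The order of 199 must divide φ(527) = φ(17·31) = (17−1)·(31−1) = 16·30 = 480 = 2^5 · 3 · 5.
Divisors of 480: 1, 2, 3, 4, 5, 6, 8, 10, 12, 15, 16, 20, 24, 30, 32, 40, 48, 60, 80, 96, 120, 160, 240, 480.
Check 199^d mod 527 for each divisor in increasing order:
199^1 ≡ 199
199^2 ≡ 76
199^3 ≡ 368
199^4 ≡ 506
199^5 ≡ 37
199^6 ≡ 512
199^8 ≡ 441
199^10 ≡ 315
199^12 ≡ 225
199^15 ≡ 61
199^16 ≡ 18
199^20 ≡ 149
199^24 ≡ 33
199^30 ≡ 32
199^32 ≡ 324
199^40 ≡ 67
199^48 ≡ 35
199^60 ≡ 497
199^80 ≡ 273
199^96 ≡ 171
199^120 ≡ 373
199^160 ≡ 222
199^240 ≡ 1
Thus |⟨199⟩| = ord(199) = 240.
Index = |(Z/527Z)^×| / |⟨199⟩| = 480 / 240 = 2.

2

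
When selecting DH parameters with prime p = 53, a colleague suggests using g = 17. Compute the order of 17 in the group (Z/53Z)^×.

26

The order of 17 must divide φ(53) = 53 − 1 = 52 = 2^2 · 13.
Divisors of 52: 1, 2, 4, 13, 26, 52.
Check 17^d mod 53 for each divisor in increasing order:
17^1 ≡ 17 (mod 53)
17^2 ≡ 24 (mod 53)
17^4 ≡ 46 (mod 53)
17^13 ≡ 52 (mod 53)
17^26 ≡ 1 (mod 53) ✓
The smallest such exponent is 26, so the order of 17 is 26.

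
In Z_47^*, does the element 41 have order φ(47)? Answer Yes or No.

Yes

φ(47) = 47 − 1 = 46 = 2 · 23.
41 is a primitive root mod 47 iff 41^(φ(47)/q) ≢ 1 for every prime q | φ(47), i.e. q ∈ {2, 23}.
41^23 ≡ 46 (mod 47)  [q = 2: ≢ 1 ✓]
41^2 ≡ 36 (mod 47)  [q = 23: ≢ 1 ✓]
None equal 1, so ord_47(41) = 46: 41 is a primitive root.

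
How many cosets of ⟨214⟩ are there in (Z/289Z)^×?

17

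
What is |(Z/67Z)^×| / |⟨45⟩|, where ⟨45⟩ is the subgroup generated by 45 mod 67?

ord(45) | φ(67) = 67 − 1 = 66 = 2 · 3 · 11.
Divisors of 66: 1, 2, 3, 6, 11, 22, 33, 66.
Test each divisor d:
45^1 ≡ 45
45^2 ≡ 15
45^3 ≡ 5
45^6 ≡ 25
45^11 ≡ 66
45^22 ≡ 1
The order of 45 is 22, so the subgroup it generates has 22 elements.
Index = |(Z/67Z)^×| / |⟨45⟩| = 66 / 22 = 3.

3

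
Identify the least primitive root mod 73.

φ(73) = 73 − 1 = 72 = 2^3 · 3^2.
g is a primitive root iff g^(72/q) ≢ 1 (mod 73) for each prime q ∈ {2, 3}.
g = 2: 2^36 ≡ 1 — hits 1, so not a primitive root.
g = 3: 3^36 ≡ 1 — hits 1, so not a primitive root.
g = 4: 4^36 ≡ 1 — hits 1, so not a primitive root.
g = 5: 5^36 ≡ 72; 5^24 ≡ 8 — none is 1, so 5 is a primitive root.
So 5 is the smallest generator of (Z/73Z)^×.

5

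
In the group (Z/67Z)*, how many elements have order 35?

0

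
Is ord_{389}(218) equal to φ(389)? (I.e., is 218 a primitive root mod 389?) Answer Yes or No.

No

φ(389) = 389 − 1 = 388 = 2^2 · 97.
218 is a primitive root mod 389 iff 218^(φ(389)/q) ≢ 1 for every prime q | φ(389), i.e. q ∈ {2, 97}.
218^194 ≡ 1 (mod 389)  [q = 2: ≡ 1 ✗]
218^4 ≡ 77 (mod 389)  [q = 97: ≢ 1 ✓]
218^194 ≡ 1 shows ord(218) | 194, strictly less than φ(389); not a primitive root.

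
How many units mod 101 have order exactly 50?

φ(101) = 101 − 1 = 100 = 2^2 · 5^2.
(Z/101Z)^× is cyclic (|G| = 100); a cyclic group of order m has exactly φ(d) elements of each order d | m, and none otherwise.
50 = 2 · 5^2 divides 100, and φ(50) = 20.

20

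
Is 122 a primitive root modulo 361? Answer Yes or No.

φ(361) = φ(19^2) = 19·(19−1) = 342 = 2 · 3^2 · 19.
An element g generates (Z/361Z)^× iff g^(342/q) ≢ 1 (mod 361) for each prime q ∈ {2, 3, 19}.
122^171 ≡ 360 (mod 361)  [q = 2: ≢ 1 ✓]
122^114 ≡ 1 (mod 361)  [q = 3: ≡ 1 ✗]
122^18 ≡ 248 (mod 361)  [q = 19: ≢ 1 ✓]
Since 122^114 ≡ 1, the order of 122 divides 114 < 342, so 122 is not a primitive root.

No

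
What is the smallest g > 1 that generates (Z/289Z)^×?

φ(289) = φ(17^2) = 17·(17−1) = 272 = 2^4 · 17.
g is a primitive root iff g^(272/q) ≢ 1 (mod 289) for each prime q ∈ {2, 17}.
g = 2: 2^136 ≡ 1 — hits 1, so not a primitive root.
g = 3: 3^136 ≡ 288; 3^16 ≡ 171 — none is 1, so 3 is a primitive root.
The smallest primitive root modulo 289 is 3.

3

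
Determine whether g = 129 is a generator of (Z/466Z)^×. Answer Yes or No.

No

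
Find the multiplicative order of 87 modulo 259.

36

The order of 87 must divide φ(259) = φ(7·37) = (7−1)·(37−1) = 6·36 = 216 = 2^3 · 3^3.
Divisors of 216: 1, 2, 3, 4, 6, 8, 9, 12, 18, 24, 27, 36, 54, 72, 108, 216.
Test each divisor d:
87^1 ≡ 87 (mod 259)
87^2 ≡ 58 (mod 259)
87^3 ≡ 125 (mod 259)
87^4 ≡ 256 (mod 259)
87^6 ≡ 85 (mod 259)
87^8 ≡ 9 (mod 259)
87^9 ≡ 6 (mod 259)
87^12 ≡ 232 (mod 259)
87^18 ≡ 36 (mod 259)
87^24 ≡ 211 (mod 259)
87^27 ≡ 216 (mod 259)
87^36 ≡ 1 (mod 259) ✓
So ord_259(87) = 36.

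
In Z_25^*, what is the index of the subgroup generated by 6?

4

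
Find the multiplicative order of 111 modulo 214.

Since 111 ∈ (Z/214Z)^×, its order divides φ(214) = φ(2)·φ(107) = 1·106 = 106 = 2 · 53.
Divisors of 106: 1, 2, 53, 106.
Test each divisor d:
111^1 ≡ 111 (mod 214)
111^2 ≡ 123 (mod 214)
111^53 ≡ 1 (mod 214) ✓
Therefore the multiplicative order of 111 modulo 214 is 53.

53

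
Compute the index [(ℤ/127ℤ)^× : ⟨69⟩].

2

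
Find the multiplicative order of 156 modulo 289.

Since 156 ∈ (Z/289Z)^×, its order divides φ(289) = φ(17^2) = 17·(17−1) = 272 = 2^4 · 17.
Divisors of 272: 1, 2, 4, 8, 16, 17, 34, 68, 136, 272.
Test each divisor d:
156^1 ≡ 156
156^2 ≡ 60
156^4 ≡ 132
156^8 ≡ 84
156^16 ≡ 120
156^17 ≡ 224
156^34 ≡ 179
156^68 ≡ 251
156^136 ≡ 288
156^272 ≡ 1
Hence ord(156) = 272.

272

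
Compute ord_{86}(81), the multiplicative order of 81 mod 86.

Since 81 ∈ (Z/86Z)^×, its order divides φ(86) = φ(2)·φ(43) = 1·42 = 42 = 2 · 3 · 7.
Divisors of 42: 1, 2, 3, 6, 7, 14, 21, 42.
Evaluate successive powers at the divisors of 42:
81^1 ≡ 81
81^2 ≡ 25
81^3 ≡ 47
81^6 ≡ 59
81^7 ≡ 49
81^14 ≡ 79
81^21 ≡ 1
So ord_86(81) = 21.

21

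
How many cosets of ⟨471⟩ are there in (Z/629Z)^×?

12

ord(471) | φ(629) = φ(17·37) = (17−1)·(37−1) = 16·36 = 576 = 2^6 · 3^2.
Divisors of 576: 1, 2, 3, 4, 6, 8, 9, 12, 16, 18, 24, 32, 36, 48, 64, 72, 96, 144, 192, 288, 576.
Compute 471^d (mod 629) for the divisors d until we hit 1:
471^1 ≡ 471 (mod 629)
471^2 ≡ 433 (mod 629)
471^3 ≡ 147 (mod 629)
471^4 ≡ 47 (mod 629)
471^6 ≡ 223 (mod 629)
471^8 ≡ 322 (mod 629)
471^9 ≡ 73 (mod 629)
471^12 ≡ 38 (mod 629)
471^16 ≡ 528 (mod 629)
471^18 ≡ 297 (mod 629)
471^24 ≡ 186 (mod 629)
471^32 ≡ 137 (mod 629)
471^36 ≡ 149 (mod 629)
471^48 ≡ 1 (mod 629) ✓
The order of 471 is 48, so the subgroup it generates has 48 elements.
The index is φ(629) / ord(471) = 576 / 48 = 12.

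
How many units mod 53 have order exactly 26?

φ(53) = 53 − 1 = 52 = 2^2 · 13.
In a cyclic group of order 52, there are φ(d) elements of order d for each divisor d of 52, and zero for non-divisors.
26 = 2 · 13 divides 52, and φ(26) = 12.

12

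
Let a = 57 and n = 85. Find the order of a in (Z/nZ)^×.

By Lagrange's theorem, ord_85(57) divides φ(85) = φ(5·17) = (5−1)·(17−1) = 4·16 = 64 = 2^6.
Divisors of 64: 1, 2, 4, 8, 16, 32, 64.
Compute 57^d (mod 85) for the divisors d until we hit 1:
57^1 ≡ 57 (mod 85)
57^2 ≡ 19 (mod 85)
57^4 ≡ 21 (mod 85)
57^8 ≡ 16 (mod 85)
57^16 ≡ 1 (mod 85) ✓
So ord_85(57) = 16.

16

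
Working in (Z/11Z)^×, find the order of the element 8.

10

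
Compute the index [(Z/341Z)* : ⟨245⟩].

20

Since 245 ∈ (Z/341Z)^×, its order divides φ(341) = φ(11·31) = (11−1)·(31−1) = 10·30 = 300 = 2^2 · 3 · 5^2.
Divisors of 300: 1, 2, 3, 4, 5, 6, 10, 12, 15, 20, 25, 30, 50, 60, 75, 100, 150, 300.
Test each divisor d:
245^1 ≡ 245 (mod 341)
245^2 ≡ 9 (mod 341)
245^3 ≡ 159 (mod 341)
245^4 ≡ 81 (mod 341)
245^5 ≡ 67 (mod 341)
245^6 ≡ 47 (mod 341)
245^10 ≡ 56 (mod 341)
245^12 ≡ 163 (mod 341)
245^15 ≡ 1 (mod 341) ✓
So ord_341(245) = 15, hence |⟨245⟩| = 15.
[(Z/341Z)^× : ⟨245⟩] = 300/15 = 20.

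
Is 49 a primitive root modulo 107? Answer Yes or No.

No

φ(107) = 107 − 1 = 106 = 2 · 53.
Test 49^(106/q) mod 107 for each prime factor q of 106:
49^53 ≡ 1 (mod 107)  [q = 2: ≡ 1 ✗]
49^2 ≡ 47 (mod 107)  [q = 53: ≢ 1 ✓]
Since 49^53 ≡ 1, the order of 49 divides 53 < 106, so 49 is not a primitive root.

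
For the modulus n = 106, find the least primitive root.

φ(106) = φ(2)·φ(53) = 1·52 = 52 = 2^2 · 13.
g is a primitive root iff g^(52/q) ≢ 1 (mod 106) for each prime q ∈ {2, 13}.
g = 2: gcd(2, 106) = 2 > 1, not a unit — skip.
g = 3: 3^26 ≡ 105; 3^4 ≡ 81 — none is 1, so 3 is a primitive root.
Hence the least primitive root of 106 is 3.

3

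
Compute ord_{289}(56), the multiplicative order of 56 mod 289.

Since 56 ∈ (Z/289Z)^×, its order divides φ(289) = φ(17^2) = 17·(17−1) = 272 = 2^4 · 17.
Divisors of 272: 1, 2, 4, 8, 16, 17, 34, 68, 136, 272.
Evaluate successive powers at the divisors of 272:
56^1 ≡ 56 (mod 289)
56^2 ≡ 246 (mod 289)
56^4 ≡ 115 (mod 289)
56^8 ≡ 220 (mod 289)
56^16 ≡ 137 (mod 289)
56^17 ≡ 158 (mod 289)
56^34 ≡ 110 (mod 289)
56^68 ≡ 251 (mod 289)
56^136 ≡ 288 (mod 289)
56^272 ≡ 1 (mod 289) ✓
Hence ord(56) = 272.

272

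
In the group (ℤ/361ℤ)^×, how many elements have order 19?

18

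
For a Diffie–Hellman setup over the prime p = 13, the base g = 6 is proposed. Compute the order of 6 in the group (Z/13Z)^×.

Since 6 ∈ (Z/13Z)^×, its order divides φ(13) = 13 − 1 = 12 = 2^2 · 3.
Divisors of 12: 1, 2, 3, 4, 6, 12.
Compute 6^d (mod 13) for the divisors d until we hit 1:
6^1 ≡ 6 (mod 13)
6^2 ≡ 10 (mod 13)
6^3 ≡ 8 (mod 13)
6^4 ≡ 9 (mod 13)
6^6 ≡ 12 (mod 13)
6^12 ≡ 1 (mod 13) ✓
Hence ord(6) = 12.

12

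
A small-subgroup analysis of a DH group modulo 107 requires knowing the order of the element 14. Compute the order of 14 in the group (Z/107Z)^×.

The order of 14 must divide φ(107) = 107 − 1 = 106 = 2 · 53.
Divisors of 106: 1, 2, 53, 106.
Evaluate successive powers at the divisors of 106:
14^1 ≡ 14 (mod 107)
14^2 ≡ 89 (mod 107)
14^53 ≡ 1 (mod 107) ✓
So ord_107(14) = 53.

53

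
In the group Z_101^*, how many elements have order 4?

2

φ(101) = 101 − 1 = 100 = 2^2 · 5^2.
(Z/101Z)^× is cyclic (|G| = 100); a cyclic group of order m has exactly φ(d) elements of each order d | m, and none otherwise.
4 = 2^2 divides 100, and φ(4) = 2.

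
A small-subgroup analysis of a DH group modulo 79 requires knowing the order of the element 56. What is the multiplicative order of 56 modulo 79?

6

ord(56) | φ(79) = 79 − 1 = 78 = 2 · 3 · 13.
Divisors of 78: 1, 2, 3, 6, 13, 26, 39, 78.
Check 56^d mod 79 for each divisor in increasing order:
56^1 ≡ 56 (mod 79)
56^2 ≡ 55 (mod 79)
56^3 ≡ 78 (mod 79)
56^6 ≡ 1 (mod 79) ✓
Therefore the multiplicative order of 56 modulo 79 is 6.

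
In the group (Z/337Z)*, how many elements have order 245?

φ(337) = 337 − 1 = 336 = 2^4 · 3 · 7.
In a cyclic group of order 336, there are φ(d) elements of order d for each divisor d of 336, and zero for non-divisors.
Here 336 is not a multiple of 245, so there are no elements of order 245.

0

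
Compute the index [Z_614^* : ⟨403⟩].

The order of 403 must divide φ(614) = φ(2)·φ(307) = 1·306 = 306 = 2 · 3^2 · 17.
Divisors of 306: 1, 2, 3, 6, 9, 17, 18, 34, 51, 102, 153, 306.
Test each divisor d:
403^1 ≡ 403
403^2 ≡ 313
403^3 ≡ 269
403^6 ≡ 523
403^9 ≡ 81
403^17 ≡ 289
403^18 ≡ 421
403^34 ≡ 17
403^51 ≡ 1
Thus |⟨403⟩| = ord(403) = 51.
The index is φ(614) / ord(403) = 306 / 51 = 6.

6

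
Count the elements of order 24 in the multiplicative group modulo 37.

0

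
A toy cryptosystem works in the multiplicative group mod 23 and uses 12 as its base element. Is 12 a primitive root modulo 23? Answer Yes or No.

No

φ(23) = 23 − 1 = 22 = 2 · 11.
Test 12^(22/q) mod 23 for each prime factor q of 22:
12^11 ≡ 1 (mod 23)  [q = 2: ≡ 1 ✗]
12^2 ≡ 6 (mod 23)  [q = 11: ≢ 1 ✓]
12^11 ≡ 1 shows ord(12) | 11, strictly less than φ(23); not a primitive root.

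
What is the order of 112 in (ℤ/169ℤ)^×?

ord(112) | φ(169) = φ(13^2) = 13·(13−1) = 156 = 2^2 · 3 · 13.
Divisors of 156: 1, 2, 3, 4, 6, 12, 13, 26, 39, 52, 78, 156.
Evaluate successive powers at the divisors of 156:
112^1 ≡ 112
112^2 ≡ 38
112^3 ≡ 31
112^4 ≡ 92
112^6 ≡ 116
112^12 ≡ 105
112^13 ≡ 99
112^26 ≡ 168
112^39 ≡ 70
112^52 ≡ 1
Therefore the multiplicative order of 112 modulo 169 is 52.

52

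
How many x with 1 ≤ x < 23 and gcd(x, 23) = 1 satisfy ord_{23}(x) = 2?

1

φ(23) = 23 − 1 = 22 = 2 · 11.
In a cyclic group of order 22, there are φ(d) elements of order d for each divisor d of 22, and zero for non-divisors.
2 | 22, and φ(2) = 2 − 1 = 1.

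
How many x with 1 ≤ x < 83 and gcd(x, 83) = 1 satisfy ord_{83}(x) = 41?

φ(83) = 83 − 1 = 82 = 2 · 41.
(Z/83Z)^× is cyclic (|G| = 82); a cyclic group of order m has exactly φ(d) elements of each order d | m, and none otherwise.
41 | 82, and φ(41) = 41 − 1 = 40.

40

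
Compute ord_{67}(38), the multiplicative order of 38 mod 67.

6

Since 38 ∈ (Z/67Z)^×, its order divides φ(67) = 67 − 1 = 66 = 2 · 3 · 11.
Divisors of 66: 1, 2, 3, 6, 11, 22, 33, 66.
Evaluate successive powers at the divisors of 66:
38^1 ≡ 38
38^2 ≡ 37
38^3 ≡ 66
38^6 ≡ 1
The smallest such exponent is 6, so the order of 38 is 6.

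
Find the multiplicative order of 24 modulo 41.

By Lagrange's theorem, ord_41(24) divides φ(41) = 41 − 1 = 40 = 2^3 · 5.
Divisors of 40: 1, 2, 4, 5, 8, 10, 20, 40.
Compute 24^d (mod 41) for the divisors d until we hit 1:
24^1 ≡ 24 (mod 41)
24^2 ≡ 2 (mod 41)
24^4 ≡ 4 (mod 41)
24^5 ≡ 14 (mod 41)
24^8 ≡ 16 (mod 41)
24^10 ≡ 32 (mod 41)
24^20 ≡ 40 (mod 41)
24^40 ≡ 1 (mod 41) ✓
So ord_41(24) = 40.

40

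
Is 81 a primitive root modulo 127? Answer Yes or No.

No

φ(127) = 127 − 1 = 126 = 2 · 3^2 · 7.
81 is a primitive root mod 127 iff 81^(φ(127)/q) ≢ 1 for every prime q | φ(127), i.e. q ∈ {2, 3, 7}.
81^63 ≡ 1 (mod 127)  [q = 2: ≡ 1 ✗]
81^42 ≡ 107 (mod 127)  [q = 3: ≢ 1 ✓]
81^18 ≡ 2 (mod 127)  [q = 7: ≢ 1 ✓]
Since 81^63 ≡ 1, the order of 81 divides 63 < 126, so 81 is not a primitive root.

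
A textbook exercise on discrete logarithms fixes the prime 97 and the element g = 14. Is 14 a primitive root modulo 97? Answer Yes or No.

Yes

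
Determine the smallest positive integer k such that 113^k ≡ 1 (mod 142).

70

ord(113) | φ(142) = φ(2)·φ(71) = 1·70 = 70 = 2 · 5 · 7.
Divisors of 70: 1, 2, 5, 7, 10, 14, 35, 70.
Test each divisor d:
113^1 ≡ 113
113^2 ≡ 131
113^5 ≡ 41
113^7 ≡ 117
113^10 ≡ 119
113^14 ≡ 57
113^35 ≡ 141
113^70 ≡ 1
Therefore the multiplicative order of 113 modulo 142 is 70.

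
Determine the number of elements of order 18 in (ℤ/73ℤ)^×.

6

φ(73) = 73 − 1 = 72 = 2^3 · 3^2.
(Z/73Z)^× is cyclic (|G| = 72); a cyclic group of order m has exactly φ(d) elements of each order d | m, and none otherwise.
18 = 2 · 3^2 divides 72, and φ(18) = 6.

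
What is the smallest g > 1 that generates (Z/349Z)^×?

2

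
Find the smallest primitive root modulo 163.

2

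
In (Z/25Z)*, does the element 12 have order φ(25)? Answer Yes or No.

φ(25) = φ(5^2) = 5·(5−1) = 20 = 2^2 · 5.
It suffices to check that the order of 12 is not a proper divisor of 20: compute 12^(20/q) for q ∈ {2, 5}.
12^10 ≡ 24 (mod 25)  [q = 2: ≢ 1 ✓]
12^4 ≡ 11 (mod 25)  [q = 5: ≢ 1 ✓]
None equal 1, so ord_25(12) = 20: 12 is a primitive root.

Yes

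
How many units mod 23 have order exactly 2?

φ(23) = 23 − 1 = 22 = 2 · 11.
In a cyclic group of order 22, there are φ(d) elements of order d for each divisor d of 22, and zero for non-divisors.
2 | 22, and φ(2) = 2 − 1 = 1.

1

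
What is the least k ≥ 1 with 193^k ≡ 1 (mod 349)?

ord(193) | φ(349) = 349 − 1 = 348 = 2^2 · 3 · 29.
Divisors of 348: 1, 2, 3, 4, 6, 12, 29, 58, 87, 116, 174, 348.
Test each divisor d:
193^1 ≡ 193 (mod 349)
193^2 ≡ 255 (mod 349)
193^3 ≡ 6 (mod 349)
193^4 ≡ 111 (mod 349)
193^6 ≡ 36 (mod 349)
193^12 ≡ 249 (mod 349)
193^29 ≡ 189 (mod 349)
193^58 ≡ 123 (mod 349)
193^87 ≡ 213 (mod 349)
193^116 ≡ 122 (mod 349)
193^174 ≡ 348 (mod 349)
193^348 ≡ 1 (mod 349) ✓
The smallest such exponent is 348, so the order of 193 is 348.

348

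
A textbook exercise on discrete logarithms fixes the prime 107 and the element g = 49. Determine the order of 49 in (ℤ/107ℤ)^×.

53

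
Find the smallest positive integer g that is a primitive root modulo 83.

φ(83) = 83 − 1 = 82 = 2 · 41.
Test candidates g = 2, 3, … against the prime factors q ∈ {2, 41} of φ(83): g is a generator iff g^(82/q) ≢ 1 for every such q.
g = 2: 2^41 ≡ 82; 2^2 ≡ 4 — none is 1, so 2 is a primitive root.
So 2 is the smallest generator of (Z/83Z)^×.

2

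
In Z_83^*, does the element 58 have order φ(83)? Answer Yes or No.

φ(83) = 83 − 1 = 82 = 2 · 41.
Test 58^(82/q) mod 83 for each prime factor q of 82:
58^41 ≡ 82 (mod 83)  [q = 2: ≢ 1 ✓]
58^2 ≡ 44 (mod 83)  [q = 41: ≢ 1 ✓]
None equal 1, so ord_83(58) = 82: 58 is a primitive root.

Yes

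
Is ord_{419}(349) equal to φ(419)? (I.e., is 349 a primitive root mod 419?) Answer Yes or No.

φ(419) = 419 − 1 = 418 = 2 · 11 · 19.
Test 349^(418/q) mod 419 for each prime factor q of 418:
349^209 ≡ 1 (mod 419)  [q = 2: ≡ 1 ✗]
349^38 ≡ 152 (mod 419)  [q = 11: ≢ 1 ✓]
349^22 ≡ 215 (mod 419)  [q = 19: ≢ 1 ✓]
349^209 ≡ 1 shows ord(349) | 209, strictly less than φ(419); not a primitive root.

No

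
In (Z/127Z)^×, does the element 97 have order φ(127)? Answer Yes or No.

φ(127) = 127 − 1 = 126 = 2 · 3^2 · 7.
An element g generates (Z/127Z)^× iff g^(126/q) ≢ 1 (mod 127) for each prime q ∈ {2, 3, 7}.
97^63 ≡ 126 (mod 127)  [q = 2: ≢ 1 ✓]
97^42 ≡ 107 (mod 127)  [q = 3: ≢ 1 ✓]
97^18 ≡ 32 (mod 127)  [q = 7: ≢ 1 ✓]
None equal 1, so ord_127(97) = 126: 97 is a primitive root.

Yes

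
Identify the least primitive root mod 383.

5

φ(383) = 383 − 1 = 382 = 2 · 191.
Test candidates g = 2, 3, … against the prime factors q ∈ {2, 191} of φ(383): g is a generator iff g^(382/q) ≢ 1 for every such q.
g = 2: 2^191 ≡ 1 — hits 1, so not a primitive root.
g = 3: 3^191 ≡ 1 — hits 1, so not a primitive root.
g = 4: 4^191 ≡ 1 — hits 1, so not a primitive root.
g = 5: 5^191 ≡ 382; 5^2 ≡ 25 — none is 1, so 5 is a primitive root.
Hence the least primitive root of 383 is 5.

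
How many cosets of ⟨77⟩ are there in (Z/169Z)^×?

6

Since 77 ∈ (Z/169Z)^×, its order divides φ(169) = φ(13^2) = 13·(13−1) = 156 = 2^2 · 3 · 13.
Divisors of 156: 1, 2, 3, 4, 6, 12, 13, 26, 39, 52, 78, 156.
Check 77^d mod 169 for each divisor in increasing order:
77^1 ≡ 77 (mod 169)
77^2 ≡ 14 (mod 169)
77^3 ≡ 64 (mod 169)
77^4 ≡ 27 (mod 169)
77^6 ≡ 40 (mod 169)
77^12 ≡ 79 (mod 169)
77^13 ≡ 168 (mod 169)
77^26 ≡ 1 (mod 169) ✓
The order of 77 is 26, so the subgroup it generates has 26 elements.
[(Z/169Z)^× : ⟨77⟩] = 156/26 = 6.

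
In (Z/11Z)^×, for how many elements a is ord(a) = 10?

4

φ(11) = 11 − 1 = 10 = 2 · 5.
(Z/11Z)^× is cyclic (|G| = 10); a cyclic group of order m has exactly φ(d) elements of each order d | m, and none otherwise.
10 = 2 · 5 divides 10, and φ(10) = 4.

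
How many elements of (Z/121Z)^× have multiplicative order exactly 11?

10

φ(121) = φ(11^2) = 11·(11−1) = 110 = 2 · 5 · 11.
In a cyclic group of order 110, there are φ(d) elements of order d for each divisor d of 110, and zero for non-divisors.
11 | 110, and φ(11) = 11 − 1 = 10.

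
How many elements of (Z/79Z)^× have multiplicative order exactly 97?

0

φ(79) = 79 − 1 = 78 = 2 · 3 · 13.
In a cyclic group of order 78, there are φ(d) elements of order d for each divisor d of 78, and zero for non-divisors.
Since 97 ∤ 78, the count is 0.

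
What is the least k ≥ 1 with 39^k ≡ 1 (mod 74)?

36

Since 39 ∈ (Z/74Z)^×, its order divides φ(74) = φ(2)·φ(37) = 1·36 = 36 = 2^2 · 3^2.
Divisors of 36: 1, 2, 3, 4, 6, 9, 12, 18, 36.
Check 39^d mod 74 for each divisor in increasing order:
39^1 ≡ 39 (mod 74)
39^2 ≡ 41 (mod 74)
39^3 ≡ 45 (mod 74)
39^4 ≡ 53 (mod 74)
39^6 ≡ 27 (mod 74)
39^9 ≡ 31 (mod 74)
39^12 ≡ 63 (mod 74)
39^18 ≡ 73 (mod 74)
39^36 ≡ 1 (mod 74) ✓
The smallest such exponent is 36, so the order of 39 is 36.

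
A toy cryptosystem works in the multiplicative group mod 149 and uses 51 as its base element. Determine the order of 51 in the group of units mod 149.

148

ord(51) | φ(149) = 149 − 1 = 148 = 2^2 · 37.
Divisors of 148: 1, 2, 4, 37, 74, 148.
Evaluate successive powers at the divisors of 148:
51^1 ≡ 51 (mod 149)
51^2 ≡ 68 (mod 149)
51^4 ≡ 5 (mod 149)
51^37 ≡ 44 (mod 149)
51^74 ≡ 148 (mod 149)
51^148 ≡ 1 (mod 149) ✓
The smallest such exponent is 148, so the order of 51 is 148.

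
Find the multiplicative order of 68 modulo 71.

70

By Lagrange's theorem, ord_71(68) divides φ(71) = 71 − 1 = 70 = 2 · 5 · 7.
Divisors of 70: 1, 2, 5, 7, 10, 14, 35, 70.
Evaluate successive powers at the divisors of 70:
68^1 ≡ 68 (mod 71)
68^2 ≡ 9 (mod 71)
68^5 ≡ 41 (mod 71)
68^7 ≡ 14 (mod 71)
68^10 ≡ 48 (mod 71)
68^14 ≡ 54 (mod 71)
68^35 ≡ 70 (mod 71)
68^70 ≡ 1 (mod 71) ✓
Therefore the multiplicative order of 68 modulo 71 is 70.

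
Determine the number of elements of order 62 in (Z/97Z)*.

0

φ(97) = 97 − 1 = 96 = 2^5 · 3.
In a cyclic group of order 96, there are φ(d) elements of order d for each divisor d of 96, and zero for non-divisors.
62 does not divide 96, so no element of (Z/97Z)^× has order 62.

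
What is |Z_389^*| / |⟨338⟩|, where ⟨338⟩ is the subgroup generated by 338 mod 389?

1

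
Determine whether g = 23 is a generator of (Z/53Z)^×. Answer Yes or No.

No

φ(53) = 53 − 1 = 52 = 2^2 · 13.
It suffices to check that the order of 23 is not a proper divisor of 52: compute 23^(52/q) for q ∈ {2, 13}.
23^26 ≡ 52 (mod 53)  [q = 2: ≢ 1 ✓]
23^4 ≡ 1 (mod 53)  [q = 13: ≡ 1 ✗]
The check at q = 13 fails, so 23 generates a proper subgroup.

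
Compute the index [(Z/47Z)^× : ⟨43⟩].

1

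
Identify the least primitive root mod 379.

2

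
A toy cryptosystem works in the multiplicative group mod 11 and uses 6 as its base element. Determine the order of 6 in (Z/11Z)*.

10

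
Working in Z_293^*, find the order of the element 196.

The order of 196 must divide φ(293) = 293 − 1 = 292 = 2^2 · 73.
Divisors of 292: 1, 2, 4, 73, 146, 292.
Compute 196^d (mod 293) for the divisors d until we hit 1:
196^1 ≡ 196 (mod 293)
196^2 ≡ 33 (mod 293)
196^4 ≡ 210 (mod 293)
196^73 ≡ 1 (mod 293) ✓
So ord_293(196) = 73.

73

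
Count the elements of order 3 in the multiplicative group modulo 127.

φ(127) = 127 − 1 = 126 = 2 · 3^2 · 7.
Since (Z/127Z)^× is cyclic of order 126, the number of elements of order d is φ(d) when d | 126 and 0 otherwise.
3 | 126, and φ(3) = 3 − 1 = 2.

2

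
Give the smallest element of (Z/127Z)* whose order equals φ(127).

φ(127) = 127 − 1 = 126 = 2 · 3^2 · 7.
g is a primitive root iff g^(126/q) ≢ 1 (mod 127) for each prime q ∈ {2, 3, 7}.
g = 2: 2^63 ≡ 1 — hits 1, so not a primitive root.
g = 3: 3^63 ≡ 126; 3^42 ≡ 107; 3^18 ≡ 4 — none is 1, so 3 is a primitive root.
So 3 is the smallest generator of (Z/127Z)^×.

3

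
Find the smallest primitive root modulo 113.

3

φ(113) = 113 − 1 = 112 = 2^4 · 7.
g is a primitive root iff g^(112/q) ≢ 1 (mod 113) for each prime q ∈ {2, 7}.
g = 2: 2^56 ≡ 1 — hits 1, so not a primitive root.
g = 3: 3^56 ≡ 112; 3^16 ≡ 49 — none is 1, so 3 is a primitive root.
Hence the least primitive root of 113 is 3.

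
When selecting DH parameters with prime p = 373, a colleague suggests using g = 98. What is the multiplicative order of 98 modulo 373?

372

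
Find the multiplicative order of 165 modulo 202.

Since 165 ∈ (Z/202Z)^×, its order divides φ(202) = φ(2)·φ(101) = 1·100 = 100 = 2^2 · 5^2.
Divisors of 100: 1, 2, 4, 5, 10, 20, 25, 50, 100.
Test each divisor d:
165^1 ≡ 165 (mod 202)
165^2 ≡ 157 (mod 202)
165^4 ≡ 5 (mod 202)
165^5 ≡ 17 (mod 202)
165^10 ≡ 87 (mod 202)
165^20 ≡ 95 (mod 202)
165^25 ≡ 201 (mod 202)
165^50 ≡ 1 (mod 202) ✓
So ord_202(165) = 50.

50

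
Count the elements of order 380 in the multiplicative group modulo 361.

0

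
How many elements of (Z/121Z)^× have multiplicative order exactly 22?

φ(121) = φ(11^2) = 11·(11−1) = 110 = 2 · 5 · 11.
In a cyclic group of order 110, there are φ(d) elements of order d for each divisor d of 110, and zero for non-divisors.
22 = 2 · 11 divides 110, and φ(22) = 10.

10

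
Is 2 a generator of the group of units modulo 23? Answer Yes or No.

No

φ(23) = 23 − 1 = 22 = 2 · 11.
2 is a primitive root mod 23 iff 2^(φ(23)/q) ≢ 1 for every prime q | φ(23), i.e. q ∈ {2, 11}.
2^11 ≡ 1 (mod 23)  [q = 2: ≡ 1 ✗]
2^2 ≡ 4 (mod 23)  [q = 11: ≢ 1 ✓]
The check at q = 2 fails, so 2 generates a proper subgroup.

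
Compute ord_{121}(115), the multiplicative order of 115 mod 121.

55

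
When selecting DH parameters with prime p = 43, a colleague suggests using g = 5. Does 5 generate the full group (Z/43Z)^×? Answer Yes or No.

φ(43) = 43 − 1 = 42 = 2 · 3 · 7.
5 is a primitive root mod 43 iff 5^(φ(43)/q) ≢ 1 for every prime q | φ(43), i.e. q ∈ {2, 3, 7}.
5^21 ≡ 42 (mod 43)  [q = 2: ≢ 1 ✓]
5^14 ≡ 36 (mod 43)  [q = 3: ≢ 1 ✓]
5^6 ≡ 16 (mod 43)  [q = 7: ≢ 1 ✓]
All checks pass, so 5 has order 42 and is a primitive root modulo 43.

Yes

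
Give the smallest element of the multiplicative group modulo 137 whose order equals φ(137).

φ(137) = 137 − 1 = 136 = 2^3 · 17.
Test candidates g = 2, 3, … against the prime factors q ∈ {2, 17} of φ(137): g is a generator iff g^(136/q) ≢ 1 for every such q.
g = 2: 2^68 ≡ 1 — hits 1, so not a primitive root.
g = 3: 3^68 ≡ 136; 3^8 ≡ 122 — none is 1, so 3 is a primitive root.
So 3 is the smallest generator of (Z/137Z)^×.

3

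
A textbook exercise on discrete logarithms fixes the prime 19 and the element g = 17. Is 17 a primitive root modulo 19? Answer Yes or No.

φ(19) = 19 − 1 = 18 = 2 · 3^2.
It suffices to check that the order of 17 is not a proper divisor of 18: compute 17^(18/q) for q ∈ {2, 3}.
17^9 ≡ 1 (mod 19)  [q = 2: ≡ 1 ✗]
17^6 ≡ 7 (mod 19)  [q = 3: ≢ 1 ✓]
17^9 ≡ 1 shows ord(17) | 9, strictly less than φ(19); not a primitive root.

No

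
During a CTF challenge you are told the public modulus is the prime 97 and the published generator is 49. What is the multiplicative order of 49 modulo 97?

48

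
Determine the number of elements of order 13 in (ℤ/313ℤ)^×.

φ(313) = 313 − 1 = 312 = 2^3 · 3 · 13.
(Z/313Z)^× is cyclic (|G| = 312); a cyclic group of order m has exactly φ(d) elements of each order d | m, and none otherwise.
13 | 312, and φ(13) = 13 − 1 = 12.

12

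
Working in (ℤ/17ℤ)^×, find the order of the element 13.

4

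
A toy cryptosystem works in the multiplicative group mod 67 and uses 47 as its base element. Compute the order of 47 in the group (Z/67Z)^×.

33

Since 47 ∈ (Z/67Z)^×, its order divides φ(67) = 67 − 1 = 66 = 2 · 3 · 11.
Divisors of 66: 1, 2, 3, 6, 11, 22, 33, 66.
Compute 47^d (mod 67) for the divisors d until we hit 1:
47^1 ≡ 47 (mod 67)
47^2 ≡ 65 (mod 67)
47^3 ≡ 40 (mod 67)
47^6 ≡ 59 (mod 67)
47^11 ≡ 37 (mod 67)
47^22 ≡ 29 (mod 67)
47^33 ≡ 1 (mod 67) ✓
Therefore the multiplicative order of 47 modulo 67 is 33.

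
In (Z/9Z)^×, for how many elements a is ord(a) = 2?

φ(9) = φ(3^2) = 3·(3−1) = 6 = 2 · 3.
(Z/9Z)^× is cyclic (|G| = 6); a cyclic group of order m has exactly φ(d) elements of each order d | m, and none otherwise.
2 | 6, and φ(2) = 2 − 1 = 1.

1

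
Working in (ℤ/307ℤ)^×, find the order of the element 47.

306

By Lagrange's theorem, ord_307(47) divides φ(307) = 307 − 1 = 306 = 2 · 3^2 · 17.
Divisors of 306: 1, 2, 3, 6, 9, 17, 18, 34, 51, 102, 153, 306.
Evaluate successive powers at the divisors of 306:
47^1 ≡ 47
47^2 ≡ 60
47^3 ≡ 57
47^6 ≡ 179
47^9 ≡ 72
47^17 ≡ 254
47^18 ≡ 272
47^34 ≡ 46
47^51 ≡ 18
47^102 ≡ 17
47^153 ≡ 306
47^306 ≡ 1
The smallest such exponent is 306, so the order of 47 is 306.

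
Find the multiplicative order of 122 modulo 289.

ord(122) | φ(289) = φ(17^2) = 17·(17−1) = 272 = 2^4 · 17.
Divisors of 272: 1, 2, 4, 8, 16, 17, 34, 68, 136, 272.
Evaluate successive powers at the divisors of 272:
122^1 ≡ 122
122^2 ≡ 145
122^4 ≡ 217
122^8 ≡ 271
122^16 ≡ 35
122^17 ≡ 224
122^34 ≡ 179
122^68 ≡ 251
122^136 ≡ 288
122^272 ≡ 1
Therefore the multiplicative order of 122 modulo 289 is 272.

272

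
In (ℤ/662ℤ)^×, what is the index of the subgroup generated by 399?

6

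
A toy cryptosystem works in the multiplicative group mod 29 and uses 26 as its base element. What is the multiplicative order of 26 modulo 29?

28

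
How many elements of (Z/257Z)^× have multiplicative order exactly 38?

φ(257) = 257 − 1 = 256 = 2^8.
Since (Z/257Z)^× is cyclic of order 256, the number of elements of order d is φ(d) when d | 256 and 0 otherwise.
Since 38 ∤ 256, the count is 0.

0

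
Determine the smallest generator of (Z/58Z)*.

φ(58) = φ(2)·φ(29) = 1·28 = 28 = 2^2 · 7.
Test candidates g = 2, 3, … against the prime factors q ∈ {2, 7} of φ(58): g is a generator iff g^(28/q) ≢ 1 for every such q.
g = 2: gcd(2, 58) = 2 > 1, not a unit — skip.
g = 3: 3^14 ≡ 57; 3^4 ≡ 23 — none is 1, so 3 is a primitive root.
Hence the least primitive root of 58 is 3.

3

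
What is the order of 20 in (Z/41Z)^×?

20

By Lagrange's theorem, ord_41(20) divides φ(41) = 41 − 1 = 40 = 2^3 · 5.
Divisors of 40: 1, 2, 4, 5, 8, 10, 20, 40.
Compute 20^d (mod 41) for the divisors d until we hit 1:
20^1 ≡ 20
20^2 ≡ 31
20^4 ≡ 18
20^5 ≡ 32
20^8 ≡ 37
20^10 ≡ 40
20^20 ≡ 1
The smallest such exponent is 20, so the order of 20 is 20.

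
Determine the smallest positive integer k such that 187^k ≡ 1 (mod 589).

ord(187) | φ(589) = φ(19·31) = (19−1)·(31−1) = 18·30 = 540 = 2^2 · 3^3 · 5.
Divisors of 540: 1, 2, 3, 4, 5, 6, 9, 10, 12, 15, 18, 20, 27, 30, 36, 45, 54, 60, 90, 108, 135, 180, 270, 540.
Test each divisor d:
187^1 ≡ 187
187^2 ≡ 218
187^3 ≡ 125
187^4 ≡ 404
187^5 ≡ 156
187^6 ≡ 311
187^9 ≡ 1
The smallest such exponent is 9, so the order of 187 is 9.

9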